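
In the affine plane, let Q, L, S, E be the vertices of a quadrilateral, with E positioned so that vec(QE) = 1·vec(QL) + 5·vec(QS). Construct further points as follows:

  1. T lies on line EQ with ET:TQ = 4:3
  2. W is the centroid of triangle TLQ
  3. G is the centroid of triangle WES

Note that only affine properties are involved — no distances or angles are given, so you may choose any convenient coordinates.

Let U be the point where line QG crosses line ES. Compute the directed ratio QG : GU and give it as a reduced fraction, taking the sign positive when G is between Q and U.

QG:GU = 17/46

Set Q = (0, 0), L = (1, 0), S = (0, 1), E = (1, 5); any affine frame gives the same invariant.
1. T lies on line EQ with ET:TQ = 4:3 ⇒ T = (3/7, 15/7)
2. W is the centroid of triangle TLQ ⇒ W = (10/21, 5/7)
3. G is the centroid of triangle WES ⇒ G = (31/63, 47/21)
line QG meets ES at U = (31/17, 141/17)
G = Q + t·(U−Q) with t = 17/63, so QG:GU = 17/63:46/63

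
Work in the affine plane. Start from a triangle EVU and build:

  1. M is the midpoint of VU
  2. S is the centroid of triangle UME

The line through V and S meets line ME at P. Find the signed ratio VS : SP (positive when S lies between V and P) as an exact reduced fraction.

VS:SP = -4

Set E = (0, 0), V = (1, 0), U = (0, 1); any affine frame gives the same invariant.
1. M is the midpoint of VU ⇒ M = (1/2, 1/2)
2. S is the centroid of triangle UME ⇒ S = (1/6, 1/2)
line VS meets ME at P = (3/8, 3/8)
S = V + t·(P−V) with t = 4/3, so VS:SP = 4/3:-1/3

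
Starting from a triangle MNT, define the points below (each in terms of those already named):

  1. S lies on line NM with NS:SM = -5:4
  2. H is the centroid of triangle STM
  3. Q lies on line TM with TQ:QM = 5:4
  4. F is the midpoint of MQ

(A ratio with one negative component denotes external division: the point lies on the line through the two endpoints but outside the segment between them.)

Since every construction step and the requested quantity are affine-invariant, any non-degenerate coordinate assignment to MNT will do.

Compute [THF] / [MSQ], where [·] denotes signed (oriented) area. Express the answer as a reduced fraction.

[THF]:[MSQ] = -7/12

Work in coordinates with M = (0, 0), N = (1, 0), T = (0, 1).
1. S lies on line NM with NS:SM = -5:4 ⇒ S = (-4, 0)
2. H is the centroid of triangle STM ⇒ H = (-4/3, 1/3)
3. Q lies on line TM with TQ:QM = 5:4 ⇒ Q = (0, 4/9)
4. F is the midpoint of MQ ⇒ F = (0, 2/9)
2·[THF] = 28/27, 2·[MSQ] = -16/9
[THF]:[MSQ] = 28/27:-16/9 = -7/12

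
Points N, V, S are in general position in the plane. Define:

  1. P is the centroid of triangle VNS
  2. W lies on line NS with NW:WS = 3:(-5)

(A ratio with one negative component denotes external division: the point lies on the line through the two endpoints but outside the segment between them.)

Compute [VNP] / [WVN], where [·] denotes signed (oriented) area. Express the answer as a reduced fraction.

[VNP]:[WVN] = -2/9

Choose coordinates N = (0, 0), V = (1, 0), S = (0, 1).
1. P is the centroid of triangle VNS ⇒ P = (1/3, 1/3)
2. W lies on line NS with NW:WS = 3:(-5) ⇒ W = (0, -3/2)
2·[VNP] = -1/3, 2·[WVN] = 3/2
[VNP]:[WVN] = -1/3:3/2 = -2/9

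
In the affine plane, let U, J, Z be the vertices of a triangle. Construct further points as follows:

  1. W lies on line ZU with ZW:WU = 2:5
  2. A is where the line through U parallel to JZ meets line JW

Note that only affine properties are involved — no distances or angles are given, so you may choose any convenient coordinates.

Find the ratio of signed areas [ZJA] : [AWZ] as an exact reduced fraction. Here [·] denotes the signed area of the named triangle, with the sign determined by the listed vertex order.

[ZJA]:[AWZ] = -7/5

Choose coordinates U = (0, 0), J = (1, 0), Z = (0, 1).
1. W lies on line ZU with ZW:WU = 2:5 ⇒ W = (0, 5/7)
2. A is where the line through U parallel to JZ meets line JW ⇒ A = (-5/2, 5/2)
2·[ZJA] = -1, 2·[AWZ] = 5/7
[ZJA]:[AWZ] = -1:5/7 = -7/5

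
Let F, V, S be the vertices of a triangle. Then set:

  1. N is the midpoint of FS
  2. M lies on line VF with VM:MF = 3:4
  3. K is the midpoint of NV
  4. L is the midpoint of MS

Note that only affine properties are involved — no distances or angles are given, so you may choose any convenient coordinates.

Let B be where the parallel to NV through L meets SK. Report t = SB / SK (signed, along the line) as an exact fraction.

Set F = (0, 0), V = (1, 0), S = (0, 1); any affine frame gives the same invariant.
1. N is the midpoint of FS ⇒ N = (0, 1/2)
2. M lies on line VF with VM:MF = 3:4 ⇒ M = (4/7, 0)
3. K is the midpoint of NV ⇒ K = (1/2, 1/4)
4. L is the midpoint of MS ⇒ L = (2/7, 1/2)
through L parallel to NV: direction (1, -1/2); meets SK at B = (5/14, 13/28)
B = S + t·(K−S) with t = 5/7

t = 5/7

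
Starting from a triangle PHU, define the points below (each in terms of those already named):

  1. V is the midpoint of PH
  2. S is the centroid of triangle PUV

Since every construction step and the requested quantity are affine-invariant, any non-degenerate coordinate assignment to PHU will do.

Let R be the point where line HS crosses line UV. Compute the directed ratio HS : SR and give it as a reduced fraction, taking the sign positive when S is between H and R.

Work in coordinates with P = (0, 0), H = (1, 0), U = (0, 1).
1. V is the midpoint of PH ⇒ V = (1/2, 0)
2. S is the centroid of triangle PUV ⇒ S = (1/6, 1/3)
line HS meets UV at R = (3/8, 1/4)
S = H + t·(R−H) with t = 4/3, so HS:SR = 4/3:-1/3

HS:SR = -4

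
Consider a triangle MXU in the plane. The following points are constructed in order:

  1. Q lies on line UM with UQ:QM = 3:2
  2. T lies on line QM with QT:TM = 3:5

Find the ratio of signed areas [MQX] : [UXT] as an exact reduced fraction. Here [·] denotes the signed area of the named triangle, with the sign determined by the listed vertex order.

[MQX]:[UXT] = 8/15

Choose coordinates M = (0, 0), X = (1, 0), U = (0, 1).
1. Q lies on line UM with UQ:QM = 3:2 ⇒ Q = (0, 2/5)
2. T lies on line QM with QT:TM = 3:5 ⇒ T = (0, 1/4)
2·[MQX] = -2/5, 2·[UXT] = -3/4
[MQX]:[UXT] = -2/5:-3/4 = 8/15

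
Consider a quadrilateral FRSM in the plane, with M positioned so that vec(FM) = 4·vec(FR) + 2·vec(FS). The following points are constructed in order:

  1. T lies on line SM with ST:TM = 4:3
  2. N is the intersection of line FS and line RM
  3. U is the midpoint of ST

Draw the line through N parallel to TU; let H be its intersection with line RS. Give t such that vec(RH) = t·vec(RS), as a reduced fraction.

t = -1/3

Assign F = (0, 0), R = (1, 0), S = (0, 1), M = (4, 2) — the answer is frame-independent, so this choice is without loss of generality.
1. T lies on line SM with ST:TM = 4:3 ⇒ T = (16/7, 11/7)
2. N is the intersection of line FS and line RM ⇒ N = (0, -2/3)
3. U is the midpoint of ST ⇒ U = (8/7, 9/7)
through N parallel to TU: direction (-8/7, -2/7); meets RS at H = (4/3, -1/3)
H = R + t·(S−R) with t = -1/3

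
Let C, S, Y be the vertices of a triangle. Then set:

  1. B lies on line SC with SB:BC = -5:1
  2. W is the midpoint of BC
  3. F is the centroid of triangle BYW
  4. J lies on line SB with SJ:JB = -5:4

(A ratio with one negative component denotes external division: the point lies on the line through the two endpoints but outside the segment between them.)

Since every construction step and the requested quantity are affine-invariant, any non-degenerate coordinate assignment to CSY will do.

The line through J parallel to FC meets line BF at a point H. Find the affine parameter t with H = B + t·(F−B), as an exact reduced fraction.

Work in coordinates with C = (0, 0), S = (1, 0), Y = (0, 1).
1. B lies on line SC with SB:BC = -5:1 ⇒ B = (-1/4, 0)
2. W is the midpoint of BC ⇒ W = (-1/8, 0)
3. F is the centroid of triangle BYW ⇒ F = (-1/8, 1/3)
4. J lies on line SB with SJ:JB = -5:4 ⇒ J = (-21/4, 0)
through J parallel to FC: direction (1/8, -1/3); meets BF at H = (-11/4, -20/3)
H = B + t·(F−B) with t = -20

t = -20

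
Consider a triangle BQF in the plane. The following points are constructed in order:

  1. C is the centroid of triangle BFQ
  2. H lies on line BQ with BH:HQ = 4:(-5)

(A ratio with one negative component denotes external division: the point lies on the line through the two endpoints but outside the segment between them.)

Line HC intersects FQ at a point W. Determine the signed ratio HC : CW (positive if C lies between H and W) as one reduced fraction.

HC:CW = 14

Set B = (0, 0), Q = (1, 0), F = (0, 1); any affine frame gives the same invariant.
1. C is the centroid of triangle BFQ ⇒ C = (1/3, 1/3)
2. H lies on line BQ with BH:HQ = 4:(-5) ⇒ H = (-4, 0)
line HC meets FQ at W = (9/14, 5/14)
C = H + t·(W−H) with t = 14/15, so HC:CW = 14/15:1/15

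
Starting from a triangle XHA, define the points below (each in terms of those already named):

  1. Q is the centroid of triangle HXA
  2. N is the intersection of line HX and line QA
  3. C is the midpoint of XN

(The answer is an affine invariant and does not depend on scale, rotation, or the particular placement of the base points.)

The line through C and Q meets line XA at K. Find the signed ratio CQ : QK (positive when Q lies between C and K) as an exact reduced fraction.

Work in coordinates with X = (0, 0), H = (1, 0), A = (0, 1).
1. Q is the centroid of triangle HXA ⇒ Q = (1/3, 1/3)
2. N is the intersection of line HX and line QA ⇒ N = (1/2, 0)
3. C is the midpoint of XN ⇒ C = (1/4, 0)
line CQ meets XA at K = (0, -1)
Q = C + t·(K−C) with t = -1/3, so CQ:QK = -1/3:4/3

CQ:QK = -1/4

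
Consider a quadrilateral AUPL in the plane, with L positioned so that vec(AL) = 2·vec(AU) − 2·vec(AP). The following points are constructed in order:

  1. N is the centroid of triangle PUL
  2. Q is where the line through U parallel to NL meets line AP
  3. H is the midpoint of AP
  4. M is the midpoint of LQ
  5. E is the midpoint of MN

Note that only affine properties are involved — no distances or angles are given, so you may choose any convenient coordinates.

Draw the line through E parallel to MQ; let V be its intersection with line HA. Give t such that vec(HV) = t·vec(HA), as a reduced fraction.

t = -13/6

Set A = (0, 0), U = (1, 0), P = (0, 1), L = (2, -2); any affine frame gives the same invariant.
1. N is the centroid of triangle PUL ⇒ N = (1, -1/3)
2. Q is where the line through U parallel to NL meets line AP ⇒ Q = (0, 5/3)
3. H is the midpoint of AP ⇒ H = (0, 1/2)
4. M is the midpoint of LQ ⇒ M = (1, -1/6)
5. E is the midpoint of MN ⇒ E = (1, -1/4)
through E parallel to MQ: direction (-1, 11/6); meets HA at V = (0, 19/12)
V = H + t·(A−H) with t = -13/6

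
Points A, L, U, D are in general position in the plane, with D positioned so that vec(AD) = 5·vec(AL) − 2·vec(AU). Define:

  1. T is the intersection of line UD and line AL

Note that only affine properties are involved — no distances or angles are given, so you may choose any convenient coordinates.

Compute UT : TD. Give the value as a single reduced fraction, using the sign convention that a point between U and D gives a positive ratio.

UT:TD = 1/2

Assign A = (0, 0), L = (1, 0), U = (0, 1), D = (5, -2) — the answer is frame-independent, so this choice is without loss of generality.
1. T is the intersection of line UD and line AL ⇒ T = (5/3, 0)
T = U + t·(D−U) with t = 1/3, so UT:TD = t:(1−t) = 1/3:2/3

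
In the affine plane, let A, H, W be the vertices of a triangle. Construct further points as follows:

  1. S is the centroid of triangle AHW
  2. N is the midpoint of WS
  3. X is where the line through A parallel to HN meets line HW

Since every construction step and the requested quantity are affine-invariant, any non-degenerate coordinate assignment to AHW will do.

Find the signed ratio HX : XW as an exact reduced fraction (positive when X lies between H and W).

HX:XW = -4/5

Set A = (0, 0), H = (1, 0), W = (0, 1); any affine frame gives the same invariant.
1. S is the centroid of triangle AHW ⇒ S = (1/3, 1/3)
2. N is the midpoint of WS ⇒ N = (1/6, 2/3)
3. X is where the line through A parallel to HN meets line HW ⇒ X = (5, -4)
X = H + t·(W−H) with t = -4, so HX:XW = t:(1−t) = -4:5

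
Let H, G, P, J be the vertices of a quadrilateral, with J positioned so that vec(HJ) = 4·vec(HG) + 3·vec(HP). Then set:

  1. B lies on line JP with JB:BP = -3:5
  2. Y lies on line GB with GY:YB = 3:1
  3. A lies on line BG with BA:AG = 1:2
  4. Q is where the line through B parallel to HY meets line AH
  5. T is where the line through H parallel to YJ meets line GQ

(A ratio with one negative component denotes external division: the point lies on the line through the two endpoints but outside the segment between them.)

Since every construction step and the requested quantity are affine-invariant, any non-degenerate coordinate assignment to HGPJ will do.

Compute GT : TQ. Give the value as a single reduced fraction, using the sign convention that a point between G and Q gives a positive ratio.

Work in coordinates with H = (0, 0), G = (1, 0), P = (0, 1), J = (4, 3).
1. B lies on line JP with JB:BP = -3:5 ⇒ B = (10, 6)
2. Y lies on line GB with GY:YB = 3:1 ⇒ Y = (31/4, 9/2)
3. A lies on line BG with BA:AG = 1:2 ⇒ A = (7, 4)
4. Q is where the line through B parallel to HY meets line AH ⇒ Q = (-21, -12)
5. T is where the line through H parallel to YJ meets line GQ ⇒ T = (15/4, 3/2)
T = G + t·(Q−G) with t = -1/8, so GT:TQ = t:(1−t) = -1/8:9/8

GT:TQ = -1/9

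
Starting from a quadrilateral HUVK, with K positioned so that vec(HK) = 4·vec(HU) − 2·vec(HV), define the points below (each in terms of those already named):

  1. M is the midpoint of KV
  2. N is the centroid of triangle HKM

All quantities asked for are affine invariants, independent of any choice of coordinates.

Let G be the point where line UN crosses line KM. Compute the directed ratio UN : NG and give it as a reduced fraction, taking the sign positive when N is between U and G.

Assign H = (0, 0), U = (1, 0), V = (0, 1), K = (4, -2) — the answer is frame-independent, so this choice is without loss of generality.
1. M is the midpoint of KV ⇒ M = (2, -1/2)
2. N is the centroid of triangle HKM ⇒ N = (2, -5/6)
line UN meets KM at G = (-2, 5/2)
N = U + t·(G−U) with t = -1/3, so UN:NG = -1/3:4/3

UN:NG = -1/4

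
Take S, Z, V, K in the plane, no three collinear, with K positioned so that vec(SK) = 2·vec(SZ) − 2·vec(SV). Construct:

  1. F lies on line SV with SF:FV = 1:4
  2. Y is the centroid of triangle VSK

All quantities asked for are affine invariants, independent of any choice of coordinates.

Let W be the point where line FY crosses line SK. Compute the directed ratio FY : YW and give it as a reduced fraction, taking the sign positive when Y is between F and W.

FY:YW = -2/5

Assign S = (0, 0), Z = (1, 0), V = (0, 1), K = (2, -2) — the answer is frame-independent, so this choice is without loss of generality.
1. F lies on line SV with SF:FV = 1:4 ⇒ F = (0, 1/5)
2. Y is the centroid of triangle VSK ⇒ Y = (2/3, -1/3)
line FY meets SK at W = (-1, 1)
Y = F + t·(W−F) with t = -2/3, so FY:YW = -2/3:5/3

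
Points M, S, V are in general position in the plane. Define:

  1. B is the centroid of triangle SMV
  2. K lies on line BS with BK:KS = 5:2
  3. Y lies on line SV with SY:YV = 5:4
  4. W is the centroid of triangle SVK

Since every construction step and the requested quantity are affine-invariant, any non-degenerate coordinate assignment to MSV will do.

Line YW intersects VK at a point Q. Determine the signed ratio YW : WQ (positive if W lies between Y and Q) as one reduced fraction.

YW:WQ = 1/3

Work in coordinates with M = (0, 0), S = (1, 0), V = (0, 1).
1. B is the centroid of triangle SMV ⇒ B = (1/3, 1/3)
2. K lies on line BS with BK:KS = 5:2 ⇒ K = (17/21, 2/21)
3. Y lies on line SV with SY:YV = 5:4 ⇒ Y = (4/9, 5/9)
4. W is the centroid of triangle SVK ⇒ W = (38/63, 23/63)
line YW meets VK at Q = (68/63, -13/63)
W = Y + t·(Q−Y) with t = 1/4, so YW:WQ = 1/4:3/4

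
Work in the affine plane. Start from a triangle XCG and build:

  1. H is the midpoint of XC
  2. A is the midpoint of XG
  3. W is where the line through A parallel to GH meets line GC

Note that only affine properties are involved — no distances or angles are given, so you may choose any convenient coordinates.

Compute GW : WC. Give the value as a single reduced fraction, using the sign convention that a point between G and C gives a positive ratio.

Work in coordinates with X = (0, 0), C = (1, 0), G = (0, 1).
1. H is the midpoint of XC ⇒ H = (1/2, 0)
2. A is the midpoint of XG ⇒ A = (0, 1/2)
3. W is where the line through A parallel to GH meets line GC ⇒ W = (-1/2, 3/2)
W = G + t·(C−G) with t = -1/2, so GW:WC = t:(1−t) = -1/2:3/2

GW:WC = -1/3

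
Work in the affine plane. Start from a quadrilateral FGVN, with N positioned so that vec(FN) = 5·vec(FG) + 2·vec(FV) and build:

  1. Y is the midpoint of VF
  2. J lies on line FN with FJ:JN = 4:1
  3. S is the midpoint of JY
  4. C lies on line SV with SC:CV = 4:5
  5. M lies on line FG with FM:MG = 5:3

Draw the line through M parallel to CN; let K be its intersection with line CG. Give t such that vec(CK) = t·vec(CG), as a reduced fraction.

t = 29/32

Assign F = (0, 0), G = (1, 0), V = (0, 1), N = (5, 2) — the answer is frame-independent, so this choice is without loss of generality.
1. Y is the midpoint of VF ⇒ Y = (0, 1/2)
2. J lies on line FN with FJ:JN = 4:1 ⇒ J = (4, 8/5)
3. S is the midpoint of JY ⇒ S = (2, 21/20)
4. C lies on line SV with SC:CV = 4:5 ⇒ C = (10/9, 37/36)
5. M lies on line FG with FM:MG = 5:3 ⇒ M = (5/8, 0)
through M parallel to CN: direction (35/9, 35/36); meets CG at K = (97/96, 37/384)
K = C + t·(G−C) with t = 29/32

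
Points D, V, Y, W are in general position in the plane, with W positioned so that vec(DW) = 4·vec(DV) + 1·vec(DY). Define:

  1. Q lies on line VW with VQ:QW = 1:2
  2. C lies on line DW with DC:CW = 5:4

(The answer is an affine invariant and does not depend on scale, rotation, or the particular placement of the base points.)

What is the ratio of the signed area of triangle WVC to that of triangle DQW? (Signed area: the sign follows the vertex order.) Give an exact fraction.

Assign D = (0, 0), V = (1, 0), Y = (0, 1), W = (4, 1) — the answer is frame-independent, so this choice is without loss of generality.
1. Q lies on line VW with VQ:QW = 1:2 ⇒ Q = (2, 1/3)
2. C lies on line DW with DC:CW = 5:4 ⇒ C = (20/9, 5/9)
2·[WVC] = -4/9, 2·[DQW] = 2/3
[WVC]:[DQW] = -4/9:2/3 = -2/3

[WVC]:[DQW] = -2/3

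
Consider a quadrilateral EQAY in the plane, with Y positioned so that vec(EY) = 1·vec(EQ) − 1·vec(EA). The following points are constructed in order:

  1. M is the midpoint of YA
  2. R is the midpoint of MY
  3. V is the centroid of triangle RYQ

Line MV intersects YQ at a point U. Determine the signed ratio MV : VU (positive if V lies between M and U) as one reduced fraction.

MV:VU = 5

Choose coordinates E = (0, 0), Q = (1, 0), A = (0, 1), Y = (1, -1).
1. M is the midpoint of YA ⇒ M = (1/2, 0)
2. R is the midpoint of MY ⇒ R = (3/4, -1/2)
3. V is the centroid of triangle RYQ ⇒ V = (11/12, -1/2)
line MV meets YQ at U = (1, -3/5)
V = M + t·(U−M) with t = 5/6, so MV:VU = 5/6:1/6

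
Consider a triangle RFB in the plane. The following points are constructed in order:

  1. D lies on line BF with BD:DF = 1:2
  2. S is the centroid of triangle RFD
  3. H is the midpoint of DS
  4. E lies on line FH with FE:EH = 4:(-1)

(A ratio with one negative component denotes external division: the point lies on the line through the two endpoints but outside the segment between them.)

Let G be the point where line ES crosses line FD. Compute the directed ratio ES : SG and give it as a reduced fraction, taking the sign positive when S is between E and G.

Choose coordinates R = (0, 0), F = (1, 0), B = (0, 1).
1. D lies on line BF with BD:DF = 1:2 ⇒ D = (1/3, 2/3)
2. S is the centroid of triangle RFD ⇒ S = (4/9, 2/9)
3. H is the midpoint of DS ⇒ H = (7/18, 4/9)
4. E lies on line FH with FE:EH = 4:(-1) ⇒ E = (5/27, 16/27)
line ES meets FD at G = (-1/3, 4/3)
S = E + t·(G−E) with t = -1/2, so ES:SG = -1/2:3/2

ES:SG = -1/3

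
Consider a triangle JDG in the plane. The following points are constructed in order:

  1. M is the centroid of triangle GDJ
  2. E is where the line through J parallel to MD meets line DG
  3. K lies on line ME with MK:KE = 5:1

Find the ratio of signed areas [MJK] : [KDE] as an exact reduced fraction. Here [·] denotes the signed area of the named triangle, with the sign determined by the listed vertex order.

[MJK]:[KDE] = -15

Assign J = (0, 0), D = (1, 0), G = (0, 1) — the answer is frame-independent, so this choice is without loss of generality.
1. M is the centroid of triangle GDJ ⇒ M = (1/3, 1/3)
2. E is where the line through J parallel to MD meets line DG ⇒ E = (2, -1)
3. K lies on line ME with MK:KE = 5:1 ⇒ K = (31/18, -7/9)
2·[MJK] = 5/6, 2·[KDE] = -1/18
[MJK]:[KDE] = 5/6:-1/18 = -15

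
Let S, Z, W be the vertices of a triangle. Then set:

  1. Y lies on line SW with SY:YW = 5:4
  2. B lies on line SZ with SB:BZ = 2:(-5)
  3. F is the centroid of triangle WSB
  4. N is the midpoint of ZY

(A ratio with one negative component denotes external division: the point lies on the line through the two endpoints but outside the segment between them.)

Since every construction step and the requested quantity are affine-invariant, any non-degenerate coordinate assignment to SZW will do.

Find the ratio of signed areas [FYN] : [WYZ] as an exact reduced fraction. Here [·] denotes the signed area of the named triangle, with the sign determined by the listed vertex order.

[FYN]:[WYZ] = -7/18

Work in coordinates with S = (0, 0), Z = (1, 0), W = (0, 1).
1. Y lies on line SW with SY:YW = 5:4 ⇒ Y = (0, 5/9)
2. B lies on line SZ with SB:BZ = 2:(-5) ⇒ B = (-2/3, 0)
3. F is the centroid of triangle WSB ⇒ F = (-2/9, 1/3)
4. N is the midpoint of ZY ⇒ N = (1/2, 5/18)
2·[FYN] = -14/81, 2·[WYZ] = 4/9
[FYN]:[WYZ] = -14/81:4/9 = -7/18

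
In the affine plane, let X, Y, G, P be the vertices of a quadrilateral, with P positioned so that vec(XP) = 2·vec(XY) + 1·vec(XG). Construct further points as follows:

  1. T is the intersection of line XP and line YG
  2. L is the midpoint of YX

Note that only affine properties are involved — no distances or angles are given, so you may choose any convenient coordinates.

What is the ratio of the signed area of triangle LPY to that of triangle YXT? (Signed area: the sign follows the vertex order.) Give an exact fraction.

Set X = (0, 0), Y = (1, 0), G = (0, 1), P = (2, 1); any affine frame gives the same invariant.
1. T is the intersection of line XP and line YG ⇒ T = (2/3, 1/3)
2. L is the midpoint of YX ⇒ L = (1/2, 0)
2·[LPY] = -1/2, 2·[YXT] = -1/3
[LPY]:[YXT] = -1/2:-1/3 = 3/2

[LPY]:[YXT] = 3/2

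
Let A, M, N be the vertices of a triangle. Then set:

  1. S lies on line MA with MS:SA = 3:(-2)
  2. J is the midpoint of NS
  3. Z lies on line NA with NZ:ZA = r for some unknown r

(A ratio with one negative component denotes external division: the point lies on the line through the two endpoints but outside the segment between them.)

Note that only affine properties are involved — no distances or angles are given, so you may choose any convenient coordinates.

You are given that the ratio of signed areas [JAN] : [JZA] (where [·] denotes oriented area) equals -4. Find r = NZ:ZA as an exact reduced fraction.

Work in coordinates with A = (0, 0), M = (1, 0), N = (0, 1).
1. S lies on line MA with MS:SA = 3:(-2) ⇒ S = (-2, 0)
2. J is the midpoint of NS ⇒ J = (-1, 1/2)
3. With NZ:ZA = r, write λ = r/(r+1) so Z = N + λ·(A−N); Z is affine-linear in λ
Every point depending on Z is an affine combination of Z and λ-independent points, so each such coordinate is linear in λ; the λ² term in each signed area is a multiple of (A−N)×(A−N) = 0, so 2·[JAN] and 2·[JZA] are each linear in λ. Evaluating at λ=0 and λ=1:
  2·[JAN] = 1,   2·[JZA] = λ − 1
So [JAN]:[JZA] = (1) / (λ − 1). Setting this equal to -4:
  1 = -4·(λ − 1)  ⇒  λ = 3/4
Then r = λ/(1−λ) = (3/4)/(1/4) = 3. Check: with r = 3, Z = (0, 1/4) and [JAN]:[JZA] = -4 as required.

r = 3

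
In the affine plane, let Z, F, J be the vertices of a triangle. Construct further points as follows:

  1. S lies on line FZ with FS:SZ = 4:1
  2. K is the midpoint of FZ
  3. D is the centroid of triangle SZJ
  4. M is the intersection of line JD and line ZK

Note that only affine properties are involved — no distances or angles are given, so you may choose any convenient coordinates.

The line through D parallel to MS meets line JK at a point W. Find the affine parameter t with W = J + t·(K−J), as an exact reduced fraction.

t = 2/3

Assign Z = (0, 0), F = (1, 0), J = (0, 1) — the answer is frame-independent, so this choice is without loss of generality.
1. S lies on line FZ with FS:SZ = 4:1 ⇒ S = (1/5, 0)
2. K is the midpoint of FZ ⇒ K = (1/2, 0)
3. D is the centroid of triangle SZJ ⇒ D = (1/15, 1/3)
4. M is the intersection of line JD and line ZK ⇒ M = (1/10, 0)
through D parallel to MS: direction (1/10, 0); meets JK at W = (1/3, 1/3)
W = J + t·(K−J) with t = 2/3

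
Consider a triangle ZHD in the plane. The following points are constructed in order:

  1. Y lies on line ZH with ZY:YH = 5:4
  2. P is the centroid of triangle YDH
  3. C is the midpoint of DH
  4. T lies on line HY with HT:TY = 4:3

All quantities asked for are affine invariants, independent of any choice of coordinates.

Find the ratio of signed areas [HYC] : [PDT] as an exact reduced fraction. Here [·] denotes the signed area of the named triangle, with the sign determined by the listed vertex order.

[HYC]:[PDT] = -21/2

Choose coordinates Z = (0, 0), H = (1, 0), D = (0, 1).
1. Y lies on line ZH with ZY:YH = 5:4 ⇒ Y = (5/9, 0)
2. P is the centroid of triangle YDH ⇒ P = (14/27, 1/3)
3. C is the midpoint of DH ⇒ C = (1/2, 1/2)
4. T lies on line HY with HT:TY = 4:3 ⇒ T = (47/63, 0)
2·[HYC] = -2/9, 2·[PDT] = 4/189
[HYC]:[PDT] = -2/9:4/189 = -21/2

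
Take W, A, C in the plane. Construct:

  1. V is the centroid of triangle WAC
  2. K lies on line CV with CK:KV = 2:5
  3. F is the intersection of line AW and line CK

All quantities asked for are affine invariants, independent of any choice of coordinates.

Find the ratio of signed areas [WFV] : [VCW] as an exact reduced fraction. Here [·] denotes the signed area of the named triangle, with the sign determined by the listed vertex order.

[WFV]:[VCW] = 1/2

Choose coordinates W = (0, 0), A = (1, 0), C = (0, 1).
1. V is the centroid of triangle WAC ⇒ V = (1/3, 1/3)
2. K lies on line CV with CK:KV = 2:5 ⇒ K = (2/21, 17/21)
3. F is the intersection of line AW and line CK ⇒ F = (1/2, 0)
2·[WFV] = 1/6, 2·[VCW] = 1/3
[WFV]:[VCW] = 1/6:1/3 = 1/2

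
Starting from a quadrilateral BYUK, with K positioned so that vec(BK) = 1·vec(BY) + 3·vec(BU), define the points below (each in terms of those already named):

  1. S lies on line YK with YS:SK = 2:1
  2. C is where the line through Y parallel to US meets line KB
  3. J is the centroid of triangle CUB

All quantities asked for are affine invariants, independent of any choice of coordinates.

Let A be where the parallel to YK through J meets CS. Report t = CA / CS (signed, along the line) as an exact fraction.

Work in coordinates with B = (0, 0), Y = (1, 0), U = (0, 1), K = (1, 3).
1. S lies on line YK with YS:SK = 2:1 ⇒ S = (1, 2)
2. C is where the line through Y parallel to US meets line KB ⇒ C = (-1/2, -3/2)
3. J is the centroid of triangle CUB ⇒ J = (-1/6, -1/6)
through J parallel to YK: direction (0, 3); meets CS at A = (-1/6, -13/18)
A = C + t·(S−C) with t = 2/9

t = 2/9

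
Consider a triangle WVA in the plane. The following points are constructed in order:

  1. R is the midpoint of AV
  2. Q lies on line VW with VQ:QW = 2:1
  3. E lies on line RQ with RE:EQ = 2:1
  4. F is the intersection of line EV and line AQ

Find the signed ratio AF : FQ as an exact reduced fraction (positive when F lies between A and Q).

Work in coordinates with W = (0, 0), V = (1, 0), A = (0, 1).
1. R is the midpoint of AV ⇒ R = (1/2, 1/2)
2. Q lies on line VW with VQ:QW = 2:1 ⇒ Q = (1/3, 0)
3. E lies on line RQ with RE:EQ = 2:1 ⇒ E = (7/18, 1/6)
4. F is the intersection of line EV and line AQ ⇒ F = (4/15, 1/5)
F = A + t·(Q−A) with t = 4/5, so AF:FQ = t:(1−t) = 4/5:1/5

AF:FQ = 4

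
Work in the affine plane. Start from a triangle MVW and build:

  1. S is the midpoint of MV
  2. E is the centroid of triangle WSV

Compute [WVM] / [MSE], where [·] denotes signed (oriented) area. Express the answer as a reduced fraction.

[WVM]:[MSE] = -6

Work in coordinates with M = (0, 0), V = (1, 0), W = (0, 1).
1. S is the midpoint of MV ⇒ S = (1/2, 0)
2. E is the centroid of triangle WSV ⇒ E = (1/2, 1/3)
2·[WVM] = -1, 2·[MSE] = 1/6
[WVM]:[MSE] = -1:1/6 = -6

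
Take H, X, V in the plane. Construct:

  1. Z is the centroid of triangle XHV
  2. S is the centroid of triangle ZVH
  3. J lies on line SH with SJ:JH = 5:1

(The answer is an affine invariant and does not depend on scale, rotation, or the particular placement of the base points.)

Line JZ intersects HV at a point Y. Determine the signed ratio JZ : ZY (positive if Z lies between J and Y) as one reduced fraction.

Choose coordinates H = (0, 0), X = (1, 0), V = (0, 1).
1. Z is the centroid of triangle XHV ⇒ Z = (1/3, 1/3)
2. S is the centroid of triangle ZVH ⇒ S = (1/9, 4/9)
3. J lies on line SH with SJ:JH = 5:1 ⇒ J = (1/54, 2/27)
line JZ meets HV at Y = (0, 1/17)
Z = J + t·(Y−J) with t = -17, so JZ:ZY = -17:18

JZ:ZY = -17/18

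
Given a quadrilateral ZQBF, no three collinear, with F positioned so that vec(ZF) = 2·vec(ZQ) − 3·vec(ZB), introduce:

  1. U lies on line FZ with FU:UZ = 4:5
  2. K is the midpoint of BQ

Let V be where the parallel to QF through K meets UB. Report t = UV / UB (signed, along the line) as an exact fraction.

Assign Z = (0, 0), Q = (1, 0), B = (0, 1), F = (2, -3) — the answer is frame-independent, so this choice is without loss of generality.
1. U lies on line FZ with FU:UZ = 4:5 ⇒ U = (10/9, -5/3)
2. K is the midpoint of BQ ⇒ K = (1/2, 1/2)
through K parallel to QF: direction (1, -3); meets UB at V = (5/3, -3)
V = U + t·(B−U) with t = -1/2

t = -1/2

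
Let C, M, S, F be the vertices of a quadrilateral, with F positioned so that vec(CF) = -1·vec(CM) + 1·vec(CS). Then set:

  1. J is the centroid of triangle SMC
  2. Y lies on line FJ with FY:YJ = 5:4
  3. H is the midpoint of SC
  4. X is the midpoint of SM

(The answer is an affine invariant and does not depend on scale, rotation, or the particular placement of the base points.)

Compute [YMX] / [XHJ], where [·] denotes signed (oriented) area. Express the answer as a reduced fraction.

[YMX]:[XHJ] = 34/9

Set C = (0, 0), M = (1, 0), S = (0, 1), F = (-1, 1); any affine frame gives the same invariant.
1. J is the centroid of triangle SMC ⇒ J = (1/3, 1/3)
2. Y lies on line FJ with FY:YJ = 5:4 ⇒ Y = (-7/27, 17/27)
3. H is the midpoint of SC ⇒ H = (0, 1/2)
4. X is the midpoint of SM ⇒ X = (1/2, 1/2)
2·[YMX] = 17/54, 2·[XHJ] = 1/12
[YMX]:[XHJ] = 17/54:1/12 = 34/9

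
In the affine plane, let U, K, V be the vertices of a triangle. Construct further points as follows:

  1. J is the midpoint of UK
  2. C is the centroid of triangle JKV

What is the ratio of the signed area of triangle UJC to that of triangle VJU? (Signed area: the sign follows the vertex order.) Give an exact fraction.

[UJC]:[VJU] = -1/3

Assign U = (0, 0), K = (1, 0), V = (0, 1) — the answer is frame-independent, so this choice is without loss of generality.
1. J is the midpoint of UK ⇒ J = (1/2, 0)
2. C is the centroid of triangle JKV ⇒ C = (1/2, 1/3)
2·[UJC] = 1/6, 2·[VJU] = -1/2
[UJC]:[VJU] = 1/6:-1/2 = -1/3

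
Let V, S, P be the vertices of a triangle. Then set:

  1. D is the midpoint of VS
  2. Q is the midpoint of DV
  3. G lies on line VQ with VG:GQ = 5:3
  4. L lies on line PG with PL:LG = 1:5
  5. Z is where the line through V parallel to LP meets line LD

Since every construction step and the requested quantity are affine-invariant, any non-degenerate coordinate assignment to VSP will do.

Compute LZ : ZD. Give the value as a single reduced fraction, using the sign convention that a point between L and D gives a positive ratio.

LZ:ZD = -5/16

Assign V = (0, 0), S = (1, 0), P = (0, 1) — the answer is frame-independent, so this choice is without loss of generality.
1. D is the midpoint of VS ⇒ D = (1/2, 0)
2. Q is the midpoint of DV ⇒ Q = (1/4, 0)
3. G lies on line VQ with VG:GQ = 5:3 ⇒ G = (5/32, 0)
4. L lies on line PG with PL:LG = 1:5 ⇒ L = (5/192, 5/6)
5. Z is where the line through V parallel to LP meets line LD ⇒ Z = (-25/132, 40/33)
Z = L + t·(D−L) with t = -5/11, so LZ:ZD = t:(1−t) = -5/11:16/11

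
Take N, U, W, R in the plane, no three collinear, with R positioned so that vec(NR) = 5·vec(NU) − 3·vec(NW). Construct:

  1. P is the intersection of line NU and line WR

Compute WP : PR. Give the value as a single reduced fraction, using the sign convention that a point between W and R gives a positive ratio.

Assign N = (0, 0), U = (1, 0), W = (0, 1), R = (5, -3) — the answer is frame-independent, so this choice is without loss of generality.
1. P is the intersection of line NU and line WR ⇒ P = (5/4, 0)
P = W + t·(R−W) with t = 1/4, so WP:PR = t:(1−t) = 1/4:3/4

WP:PR = 1/3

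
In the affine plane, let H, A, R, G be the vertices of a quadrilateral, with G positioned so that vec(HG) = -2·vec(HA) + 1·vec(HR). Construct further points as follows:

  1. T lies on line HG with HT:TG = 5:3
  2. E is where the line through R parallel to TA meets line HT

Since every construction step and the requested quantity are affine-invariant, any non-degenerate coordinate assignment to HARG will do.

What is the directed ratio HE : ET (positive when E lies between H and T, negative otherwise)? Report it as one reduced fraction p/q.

HE:ET = -18/13

Work in coordinates with H = (0, 0), A = (1, 0), R = (0, 1), G = (-2, 1).
1. T lies on line HG with HT:TG = 5:3 ⇒ T = (-5/4, 5/8)
2. E is where the line through R parallel to TA meets line HT ⇒ E = (-9/2, 9/4)
E = H + t·(T−H) with t = 18/5, so HE:ET = t:(1−t) = 18/5:-13/5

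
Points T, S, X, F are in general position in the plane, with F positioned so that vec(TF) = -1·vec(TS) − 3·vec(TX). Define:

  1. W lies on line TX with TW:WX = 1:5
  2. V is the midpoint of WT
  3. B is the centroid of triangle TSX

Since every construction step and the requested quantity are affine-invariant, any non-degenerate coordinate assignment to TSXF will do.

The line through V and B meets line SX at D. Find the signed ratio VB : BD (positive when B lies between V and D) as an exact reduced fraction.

VB:BD = 7/4

Work in coordinates with T = (0, 0), S = (1, 0), X = (0, 1), F = (-1, -3).
1. W lies on line TX with TW:WX = 1:5 ⇒ W = (0, 1/6)
2. V is the midpoint of WT ⇒ V = (0, 1/12)
3. B is the centroid of triangle TSX ⇒ B = (1/3, 1/3)
line VB meets SX at D = (11/21, 10/21)
B = V + t·(D−V) with t = 7/11, so VB:BD = 7/11:4/11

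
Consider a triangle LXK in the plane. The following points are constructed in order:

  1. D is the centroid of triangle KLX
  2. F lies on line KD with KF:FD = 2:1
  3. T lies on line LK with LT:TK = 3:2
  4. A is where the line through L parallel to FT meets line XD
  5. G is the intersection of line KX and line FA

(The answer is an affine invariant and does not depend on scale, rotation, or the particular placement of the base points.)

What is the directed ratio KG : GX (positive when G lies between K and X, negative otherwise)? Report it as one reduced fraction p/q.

Set L = (0, 0), X = (1, 0), K = (0, 1); any affine frame gives the same invariant.
1. D is the centroid of triangle KLX ⇒ D = (1/3, 1/3)
2. F lies on line KD with KF:FD = 2:1 ⇒ F = (2/9, 5/9)
3. T lies on line LK with LT:TK = 3:2 ⇒ T = (0, 3/5)
4. A is where the line through L parallel to FT meets line XD ⇒ A = (5/3, -1/3)
5. G is the intersection of line KX and line FA ⇒ G = (4/5, 1/5)
G = K + t·(X−K) with t = 4/5, so KG:GX = t:(1−t) = 4/5:1/5

KG:GX = 4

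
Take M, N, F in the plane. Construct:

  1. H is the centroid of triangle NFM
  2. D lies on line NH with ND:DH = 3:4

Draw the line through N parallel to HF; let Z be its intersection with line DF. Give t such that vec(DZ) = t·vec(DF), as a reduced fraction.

t = -3/4

Work in coordinates with M = (0, 0), N = (1, 0), F = (0, 1).
1. H is the centroid of triangle NFM ⇒ H = (1/3, 1/3)
2. D lies on line NH with ND:DH = 3:4 ⇒ D = (5/7, 1/7)
through N parallel to HF: direction (-1/3, 2/3); meets DF at Z = (5/4, -1/2)
Z = D + t·(F−D) with t = -3/4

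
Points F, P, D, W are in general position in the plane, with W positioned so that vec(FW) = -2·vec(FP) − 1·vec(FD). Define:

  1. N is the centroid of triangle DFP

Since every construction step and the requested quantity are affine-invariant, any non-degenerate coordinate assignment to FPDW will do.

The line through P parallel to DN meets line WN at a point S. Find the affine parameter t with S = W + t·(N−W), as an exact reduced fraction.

t = 7/6

Choose coordinates F = (0, 0), P = (1, 0), D = (0, 1), W = (-2, -1).
1. N is the centroid of triangle DFP ⇒ N = (1/3, 1/3)
through P parallel to DN: direction (1/3, -2/3); meets WN at S = (13/18, 5/9)
S = W + t·(N−W) with t = 7/6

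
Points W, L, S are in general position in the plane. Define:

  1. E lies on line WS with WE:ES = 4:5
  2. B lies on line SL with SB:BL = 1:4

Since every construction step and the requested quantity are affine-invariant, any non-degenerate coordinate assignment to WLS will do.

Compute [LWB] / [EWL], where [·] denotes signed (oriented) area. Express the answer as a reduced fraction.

[LWB]:[EWL] = -9/5

Choose coordinates W = (0, 0), L = (1, 0), S = (0, 1).
1. E lies on line WS with WE:ES = 4:5 ⇒ E = (0, 4/9)
2. B lies on line SL with SB:BL = 1:4 ⇒ B = (1/5, 4/5)
2·[LWB] = -4/5, 2·[EWL] = 4/9
[LWB]:[EWL] = -4/5:4/9 = -9/5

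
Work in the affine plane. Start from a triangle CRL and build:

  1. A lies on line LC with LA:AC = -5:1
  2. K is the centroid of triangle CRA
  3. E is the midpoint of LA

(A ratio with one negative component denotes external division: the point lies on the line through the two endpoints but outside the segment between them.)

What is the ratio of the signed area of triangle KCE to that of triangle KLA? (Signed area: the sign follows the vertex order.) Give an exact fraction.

[KCE]:[KLA] = -3/10

Work in coordinates with C = (0, 0), R = (1, 0), L = (0, 1).
1. A lies on line LC with LA:AC = -5:1 ⇒ A = (0, -1/4)
2. K is the centroid of triangle CRA ⇒ K = (1/3, -1/12)
3. E is the midpoint of LA ⇒ E = (0, 3/8)
2·[KCE] = -1/8, 2·[KLA] = 5/12
[KCE]:[KLA] = -1/8:5/12 = -3/10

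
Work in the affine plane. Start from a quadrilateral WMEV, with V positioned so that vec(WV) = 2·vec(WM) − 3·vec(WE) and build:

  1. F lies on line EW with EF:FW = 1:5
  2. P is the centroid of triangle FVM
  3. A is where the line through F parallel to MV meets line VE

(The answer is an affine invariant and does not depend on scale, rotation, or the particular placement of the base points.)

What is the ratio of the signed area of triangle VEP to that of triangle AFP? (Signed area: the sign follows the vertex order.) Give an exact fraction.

Choose coordinates W = (0, 0), M = (1, 0), E = (0, 1), V = (2, -3).
1. F lies on line EW with EF:FW = 1:5 ⇒ F = (0, 5/6)
2. P is the centroid of triangle FVM ⇒ P = (1, -13/18)
3. A is where the line through F parallel to MV meets line VE ⇒ A = (-1/6, 4/3)
2·[VEP] = -5/9, 2·[AFP] = 13/54
[VEP]:[AFP] = -5/9:13/54 = -30/13

[VEP]:[AFP] = -30/13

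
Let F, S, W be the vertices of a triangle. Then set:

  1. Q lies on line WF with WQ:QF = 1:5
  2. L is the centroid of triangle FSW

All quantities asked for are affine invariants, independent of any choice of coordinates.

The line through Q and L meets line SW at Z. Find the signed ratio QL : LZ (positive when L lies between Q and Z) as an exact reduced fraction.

Set F = (0, 0), S = (1, 0), W = (0, 1); any affine frame gives the same invariant.
1. Q lies on line WF with WQ:QF = 1:5 ⇒ Q = (0, 5/6)
2. L is the centroid of triangle FSW ⇒ L = (1/3, 1/3)
line QL meets SW at Z = (-1/3, 4/3)
L = Q + t·(Z−Q) with t = -1, so QL:LZ = -1:2

QL:LZ = -1/2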